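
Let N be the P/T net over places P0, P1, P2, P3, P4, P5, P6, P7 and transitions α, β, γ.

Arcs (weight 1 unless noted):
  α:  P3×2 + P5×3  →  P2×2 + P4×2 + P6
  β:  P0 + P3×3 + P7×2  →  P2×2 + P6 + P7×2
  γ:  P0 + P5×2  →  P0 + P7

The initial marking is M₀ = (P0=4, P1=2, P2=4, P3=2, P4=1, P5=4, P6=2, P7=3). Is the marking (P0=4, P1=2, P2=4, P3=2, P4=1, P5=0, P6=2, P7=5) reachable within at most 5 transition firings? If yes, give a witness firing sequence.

step 1: fire γ:  (P0=4, P1=2, P2=4, P3=2, P4=1, P5=4, P6=2, P7=3) → (P0=4, P1=2, P2=4, P3=2, P4=1, P5=2, P6=2, P7=4)
step 2: fire γ:  (P0=4, P1=2, P2=4, P3=2, P4=1, P5=2, P6=2, P7=4) → (P0=4, P1=2, P2=4, P3=2, P4=1, P5=0, P6=2, P7=5)

YES — reachable via ⟨γ, γ⟩ (2 firings)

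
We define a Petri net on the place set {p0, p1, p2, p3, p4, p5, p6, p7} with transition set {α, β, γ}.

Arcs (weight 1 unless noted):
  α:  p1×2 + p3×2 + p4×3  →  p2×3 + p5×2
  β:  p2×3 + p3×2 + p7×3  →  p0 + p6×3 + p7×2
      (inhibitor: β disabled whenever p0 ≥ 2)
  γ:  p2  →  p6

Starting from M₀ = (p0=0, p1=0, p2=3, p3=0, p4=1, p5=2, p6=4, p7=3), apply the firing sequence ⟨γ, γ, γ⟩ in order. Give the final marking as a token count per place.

(p0=0, p1=0, p2=0, p3=0, p4=1, p5=2, p6=7, p7=3)

step 1: fire γ:  (p0=0, p1=0, p2=3, p3=0, p4=1, p5=2, p6=4, p7=3) → (p0=0, p1=0, p2=2, p3=0, p4=1, p5=2, p6=5, p7=3)
step 2: fire γ:  (p0=0, p1=0, p2=2, p3=0, p4=1, p5=2, p6=5, p7=3) → (p0=0, p1=0, p2=1, p3=0, p4=1, p5=2, p6=6, p7=3)
step 3: fire γ:  (p0=0, p1=0, p2=1, p3=0, p4=1, p5=2, p6=6, p7=3) → (p0=0, p1=0, p2=0, p3=0, p4=1, p5=2, p6=7, p7=3)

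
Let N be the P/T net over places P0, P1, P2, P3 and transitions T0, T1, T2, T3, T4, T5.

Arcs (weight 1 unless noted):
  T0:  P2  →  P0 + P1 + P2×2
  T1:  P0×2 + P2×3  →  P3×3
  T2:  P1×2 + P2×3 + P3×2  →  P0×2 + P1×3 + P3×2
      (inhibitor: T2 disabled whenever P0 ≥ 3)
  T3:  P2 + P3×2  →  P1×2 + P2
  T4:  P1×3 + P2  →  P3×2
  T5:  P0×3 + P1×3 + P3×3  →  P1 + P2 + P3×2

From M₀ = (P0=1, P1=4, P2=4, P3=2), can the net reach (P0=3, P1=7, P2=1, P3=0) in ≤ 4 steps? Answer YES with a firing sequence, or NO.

YES — reachable via ⟨T2, T3⟩ (2 firings)

step 1: fire T2:  (P0=1, P1=4, P2=4, P3=2) → (P0=3, P1=5, P2=1, P3=2)
step 2: fire T3:  (P0=3, P1=5, P2=1, P3=2) → (P0=3, P1=7, P2=1, P3=0)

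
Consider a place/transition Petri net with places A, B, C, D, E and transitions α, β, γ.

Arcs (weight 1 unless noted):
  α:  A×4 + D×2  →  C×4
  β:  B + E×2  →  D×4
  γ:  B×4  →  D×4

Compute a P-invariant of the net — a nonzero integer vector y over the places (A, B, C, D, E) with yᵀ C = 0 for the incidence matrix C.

Incidence matrix C (rows=places, cols=transitions):
        α    β    γ
    A  -4    0    0
    B   0   -1   -4
    C   4    0    0
    D  -2    4    4
    E   0   -2    0

Candidate y = [1, 0, 1, 0, 0]; check y·C column-wise:
  col α: 1·-4 + 1·4 + 0·-2 = 0
  col β: 1·0 + 0·-1 + 1·0 + 0·4 + 0·-2 = 0
  col γ: 1·0 + 0·-4 + 1·0 + 0·4 = 0

y = (A:1, B:0, C:1, D:0, E:0)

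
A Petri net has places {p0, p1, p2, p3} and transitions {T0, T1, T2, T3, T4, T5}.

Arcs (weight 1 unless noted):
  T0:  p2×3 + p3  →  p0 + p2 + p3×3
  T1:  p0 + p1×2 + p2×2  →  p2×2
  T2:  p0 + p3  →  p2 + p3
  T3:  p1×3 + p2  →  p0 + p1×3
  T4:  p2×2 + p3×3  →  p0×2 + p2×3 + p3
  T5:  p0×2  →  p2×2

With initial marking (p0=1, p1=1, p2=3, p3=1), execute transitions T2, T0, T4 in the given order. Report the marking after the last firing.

step 1: fire T2:  (p0=1, p1=1, p2=3, p3=1) → (p0=0, p1=1, p2=4, p3=1)
step 2: fire T0:  (p0=0, p1=1, p2=4, p3=1) → (p0=1, p1=1, p2=2, p3=3)
step 3: fire T4:  (p0=1, p1=1, p2=2, p3=3) → (p0=3, p1=1, p2=3, p3=1)

(p0=3, p1=1, p2=3, p3=1)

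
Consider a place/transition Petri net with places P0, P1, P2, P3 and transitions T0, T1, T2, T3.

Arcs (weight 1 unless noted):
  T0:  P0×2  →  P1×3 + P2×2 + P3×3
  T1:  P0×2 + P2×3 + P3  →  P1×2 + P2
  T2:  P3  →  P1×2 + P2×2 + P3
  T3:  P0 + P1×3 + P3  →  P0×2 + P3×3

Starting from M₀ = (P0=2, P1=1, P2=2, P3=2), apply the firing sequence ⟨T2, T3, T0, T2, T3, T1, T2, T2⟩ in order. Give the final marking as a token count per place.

step 1: fire T2:  (P0=2, P1=1, P2=2, P3=2) → (P0=2, P1=3, P2=4, P3=2)
step 2: fire T3:  (P0=2, P1=3, P2=4, P3=2) → (P0=3, P1=0, P2=4, P3=4)
step 3: fire T0:  (P0=3, P1=0, P2=4, P3=4) → (P0=1, P1=3, P2=6, P3=7)
step 4: fire T2:  (P0=1, P1=3, P2=6, P3=7) → (P0=1, P1=5, P2=8, P3=7)
step 5: fire T3:  (P0=1, P1=5, P2=8, P3=7) → (P0=2, P1=2, P2=8, P3=9)
step 6: fire T1:  (P0=2, P1=2, P2=8, P3=9) → (P0=0, P1=4, P2=6, P3=8)
step 7: fire T2:  (P0=0, P1=4, P2=6, P3=8) → (P0=0, P1=6, P2=8, P3=8)
step 8: fire T2:  (P0=0, P1=6, P2=8, P3=8) → (P0=0, P1=8, P2=10, P3=8)

(P0=0, P1=8, P2=10, P3=8)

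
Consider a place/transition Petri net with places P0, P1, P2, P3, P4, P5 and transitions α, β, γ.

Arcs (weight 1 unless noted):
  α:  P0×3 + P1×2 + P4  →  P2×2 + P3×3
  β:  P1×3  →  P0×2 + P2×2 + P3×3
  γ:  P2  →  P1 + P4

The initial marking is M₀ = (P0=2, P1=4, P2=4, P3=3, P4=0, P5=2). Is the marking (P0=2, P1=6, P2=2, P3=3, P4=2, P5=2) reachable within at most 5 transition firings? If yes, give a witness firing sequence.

step 1: fire γ:  (P0=2, P1=4, P2=4, P3=3, P4=0, P5=2) → (P0=2, P1=5, P2=3, P3=3, P4=1, P5=2)
step 2: fire γ:  (P0=2, P1=5, P2=3, P3=3, P4=1, P5=2) → (P0=2, P1=6, P2=2, P3=3, P4=2, P5=2)

YES — reachable via ⟨γ, γ⟩ (2 firings)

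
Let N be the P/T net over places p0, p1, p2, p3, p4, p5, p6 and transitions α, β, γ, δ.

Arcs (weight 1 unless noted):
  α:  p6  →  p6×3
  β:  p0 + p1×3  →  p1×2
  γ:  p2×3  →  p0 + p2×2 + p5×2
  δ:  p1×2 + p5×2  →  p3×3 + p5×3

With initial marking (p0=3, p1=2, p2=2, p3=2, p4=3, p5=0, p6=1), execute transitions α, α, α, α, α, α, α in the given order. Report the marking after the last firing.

(p0=3, p1=2, p2=2, p3=2, p4=3, p5=0, p6=15)

step 1: fire α:  (p0=3, p1=2, p2=2, p3=2, p4=3, p5=0, p6=1) → (p0=3, p1=2, p2=2, p3=2, p4=3, p5=0, p6=3)
step 2: fire α:  (p0=3, p1=2, p2=2, p3=2, p4=3, p5=0, p6=3) → (p0=3, p1=2, p2=2, p3=2, p4=3, p5=0, p6=5)
step 3: fire α:  (p0=3, p1=2, p2=2, p3=2, p4=3, p5=0, p6=5) → (p0=3, p1=2, p2=2, p3=2, p4=3, p5=0, p6=7)
step 4: fire α:  (p0=3, p1=2, p2=2, p3=2, p4=3, p5=0, p6=7) → (p0=3, p1=2, p2=2, p3=2, p4=3, p5=0, p6=9)
step 5: fire α:  (p0=3, p1=2, p2=2, p3=2, p4=3, p5=0, p6=9) → (p0=3, p1=2, p2=2, p3=2, p4=3, p5=0, p6=11)
step 6: fire α:  (p0=3, p1=2, p2=2, p3=2, p4=3, p5=0, p6=11) → (p0=3, p1=2, p2=2, p3=2, p4=3, p5=0, p6=13)
step 7: fire α:  (p0=3, p1=2, p2=2, p3=2, p4=3, p5=0, p6=13) → (p0=3, p1=2, p2=2, p3=2, p4=3, p5=0, p6=15)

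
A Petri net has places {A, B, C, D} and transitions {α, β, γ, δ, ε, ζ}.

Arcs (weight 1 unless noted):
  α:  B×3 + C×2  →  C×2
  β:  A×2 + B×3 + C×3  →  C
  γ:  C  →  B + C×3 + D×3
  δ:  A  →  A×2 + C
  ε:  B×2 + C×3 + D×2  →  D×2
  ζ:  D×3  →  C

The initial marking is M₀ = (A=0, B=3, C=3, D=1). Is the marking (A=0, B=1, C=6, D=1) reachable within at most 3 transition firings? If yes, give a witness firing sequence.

YES — reachable via ⟨α, γ, ζ⟩ (3 firings)

step 1: fire α:  (A=0, B=3, C=3, D=1) → (A=0, B=0, C=3, D=1)
step 2: fire γ:  (A=0, B=0, C=3, D=1) → (A=0, B=1, C=5, D=4)
step 3: fire ζ:  (A=0, B=1, C=5, D=4) → (A=0, B=1, C=6, D=1)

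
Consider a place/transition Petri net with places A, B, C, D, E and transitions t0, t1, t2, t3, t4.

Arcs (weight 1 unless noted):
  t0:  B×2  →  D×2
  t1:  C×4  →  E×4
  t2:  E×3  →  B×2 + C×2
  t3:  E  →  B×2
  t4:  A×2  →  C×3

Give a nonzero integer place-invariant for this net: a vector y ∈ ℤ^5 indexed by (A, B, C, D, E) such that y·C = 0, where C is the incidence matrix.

Incidence matrix C (rows=places, cols=transitions):
       t0   t1   t2   t3   t4
    A   0    0    0    0   -2
    B  -2    0    2    2    0
    C   0   -4    2    0    3
    D   2    0    0    0    0
    E   0    4   -3   -1    0

Candidate y = [3, 1, 2, 1, 2]; check y·C column-wise:
  col t0: 3·0 + 1·-2 + 2·0 + 1·2 + 2·0 = 0
  col t1: 3·0 + 1·0 + 2·-4 + 1·0 + 2·4 = 0
  col t2: 3·0 + 1·2 + 2·2 + 1·0 + 2·-3 = 0
  col t3: 3·0 + 1·2 + 2·0 + 1·0 + 2·-1 = 0
  col t4: 3·-2 + 1·0 + 2·3 + 1·0 + 2·0 = 0

y = (A:3, B:1, C:2, D:1, E:2)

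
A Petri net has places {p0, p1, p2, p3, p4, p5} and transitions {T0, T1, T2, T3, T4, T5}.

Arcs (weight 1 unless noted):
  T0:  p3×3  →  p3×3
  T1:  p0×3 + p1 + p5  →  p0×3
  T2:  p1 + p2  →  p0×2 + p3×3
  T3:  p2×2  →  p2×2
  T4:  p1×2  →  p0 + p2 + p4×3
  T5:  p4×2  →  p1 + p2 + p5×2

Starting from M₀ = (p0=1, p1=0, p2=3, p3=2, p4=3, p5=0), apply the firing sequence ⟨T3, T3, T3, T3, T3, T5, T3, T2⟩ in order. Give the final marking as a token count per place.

step 1: fire T3:  (p0=1, p1=0, p2=3, p3=2, p4=3, p5=0) → (p0=1, p1=0, p2=3, p3=2, p4=3, p5=0)
step 2: fire T3:  (p0=1, p1=0, p2=3, p3=2, p4=3, p5=0) → (p0=1, p1=0, p2=3, p3=2, p4=3, p5=0)
step 3: fire T3:  (p0=1, p1=0, p2=3, p3=2, p4=3, p5=0) → (p0=1, p1=0, p2=3, p3=2, p4=3, p5=0)
step 4: fire T3:  (p0=1, p1=0, p2=3, p3=2, p4=3, p5=0) → (p0=1, p1=0, p2=3, p3=2, p4=3, p5=0)
step 5: fire T3:  (p0=1, p1=0, p2=3, p3=2, p4=3, p5=0) → (p0=1, p1=0, p2=3, p3=2, p4=3, p5=0)
step 6: fire T5:  (p0=1, p1=0, p2=3, p3=2, p4=3, p5=0) → (p0=1, p1=1, p2=4, p3=2, p4=1, p5=2)
step 7: fire T3:  (p0=1, p1=1, p2=4, p3=2, p4=1, p5=2) → (p0=1, p1=1, p2=4, p3=2, p4=1, p5=2)
step 8: fire T2:  (p0=1, p1=1, p2=4, p3=2, p4=1, p5=2) → (p0=3, p1=0, p2=3, p3=5, p4=1, p5=2)

(p0=3, p1=0, p2=3, p3=5, p4=1, p5=2)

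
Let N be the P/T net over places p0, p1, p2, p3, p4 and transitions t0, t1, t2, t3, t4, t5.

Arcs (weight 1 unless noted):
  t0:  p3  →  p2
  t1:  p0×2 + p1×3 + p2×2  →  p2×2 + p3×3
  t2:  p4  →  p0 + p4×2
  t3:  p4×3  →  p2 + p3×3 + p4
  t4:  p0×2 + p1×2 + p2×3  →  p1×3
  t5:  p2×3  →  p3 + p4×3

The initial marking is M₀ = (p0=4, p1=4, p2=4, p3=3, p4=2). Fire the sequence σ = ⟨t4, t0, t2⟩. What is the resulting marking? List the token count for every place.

(p0=3, p1=5, p2=2, p3=2, p4=3)

step 1: fire t4:  (p0=4, p1=4, p2=4, p3=3, p4=2) → (p0=2, p1=5, p2=1, p3=3, p4=2)
step 2: fire t0:  (p0=2, p1=5, p2=1, p3=3, p4=2) → (p0=2, p1=5, p2=2, p3=2, p4=2)
step 3: fire t2:  (p0=2, p1=5, p2=2, p3=2, p4=2) → (p0=3, p1=5, p2=2, p3=2, p4=3)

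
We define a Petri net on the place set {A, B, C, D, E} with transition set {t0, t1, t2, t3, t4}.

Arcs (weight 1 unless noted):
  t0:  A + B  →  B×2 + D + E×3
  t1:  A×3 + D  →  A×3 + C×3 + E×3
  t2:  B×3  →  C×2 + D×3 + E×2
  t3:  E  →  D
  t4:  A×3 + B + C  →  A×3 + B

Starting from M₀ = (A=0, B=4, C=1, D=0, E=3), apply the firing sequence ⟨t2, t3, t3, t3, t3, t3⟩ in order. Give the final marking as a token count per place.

step 1: fire t2:  (A=0, B=4, C=1, D=0, E=3) → (A=0, B=1, C=3, D=3, E=5)
step 2: fire t3:  (A=0, B=1, C=3, D=3, E=5) → (A=0, B=1, C=3, D=4, E=4)
step 3: fire t3:  (A=0, B=1, C=3, D=4, E=4) → (A=0, B=1, C=3, D=5, E=3)
step 4: fire t3:  (A=0, B=1, C=3, D=5, E=3) → (A=0, B=1, C=3, D=6, E=2)
step 5: fire t3:  (A=0, B=1, C=3, D=6, E=2) → (A=0, B=1, C=3, D=7, E=1)
step 6: fire t3:  (A=0, B=1, C=3, D=7, E=1) → (A=0, B=1, C=3, D=8, E=0)

(A=0, B=1, C=3, D=8, E=0)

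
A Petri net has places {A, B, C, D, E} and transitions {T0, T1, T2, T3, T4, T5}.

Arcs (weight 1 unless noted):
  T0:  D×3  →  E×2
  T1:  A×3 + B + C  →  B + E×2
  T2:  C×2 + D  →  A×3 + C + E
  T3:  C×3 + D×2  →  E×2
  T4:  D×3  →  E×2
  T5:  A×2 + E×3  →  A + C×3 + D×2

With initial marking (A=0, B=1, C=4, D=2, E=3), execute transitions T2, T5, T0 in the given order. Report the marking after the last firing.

(A=2, B=1, C=6, D=0, E=3)

step 1: fire T2:  (A=0, B=1, C=4, D=2, E=3) → (A=3, B=1, C=3, D=1, E=4)
step 2: fire T5:  (A=3, B=1, C=3, D=1, E=4) → (A=2, B=1, C=6, D=3, E=1)
step 3: fire T0:  (A=2, B=1, C=6, D=3, E=1) → (A=2, B=1, C=6, D=0, E=3)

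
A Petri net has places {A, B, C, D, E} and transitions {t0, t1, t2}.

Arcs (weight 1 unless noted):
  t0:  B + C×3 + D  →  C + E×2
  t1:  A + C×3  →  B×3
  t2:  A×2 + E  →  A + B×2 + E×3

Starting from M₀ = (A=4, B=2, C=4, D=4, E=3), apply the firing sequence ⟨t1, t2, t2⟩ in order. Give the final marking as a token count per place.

step 1: fire t1:  (A=4, B=2, C=4, D=4, E=3) → (A=3, B=5, C=1, D=4, E=3)
step 2: fire t2:  (A=3, B=5, C=1, D=4, E=3) → (A=2, B=7, C=1, D=4, E=5)
step 3: fire t2:  (A=2, B=7, C=1, D=4, E=5) → (A=1, B=9, C=1, D=4, E=7)

(A=1, B=9, C=1, D=4, E=7)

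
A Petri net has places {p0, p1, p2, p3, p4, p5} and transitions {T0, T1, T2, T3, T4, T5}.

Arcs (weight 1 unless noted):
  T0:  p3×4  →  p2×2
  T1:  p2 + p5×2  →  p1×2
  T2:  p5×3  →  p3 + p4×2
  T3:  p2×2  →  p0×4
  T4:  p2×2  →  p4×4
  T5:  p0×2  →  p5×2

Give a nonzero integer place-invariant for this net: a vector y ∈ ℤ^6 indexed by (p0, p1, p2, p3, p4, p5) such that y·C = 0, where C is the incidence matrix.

Incidence matrix C (rows=places, cols=transitions):
       T0   T1   T2   T3   T4   T5
   p0   0    0    0    4    0   -2
   p1   0    2    0    0    0    0
   p2   2   -1    0   -2   -2    0
   p3  -4    0    1    0    0    0
   p4   0    0    2    0    4    0
   p5   0   -2   -3    0    0    2

Candidate y = [1, 2, 2, 1, 1, 1]; check y·C column-wise:
  col T0: 1·0 + 2·0 + 2·2 + 1·-4 + 1·0 + 1·0 = 0
  col T1: 1·0 + 2·2 + 2·-1 + 1·0 + 1·0 + 1·-2 = 0
  col T2: 1·0 + 2·0 + 2·0 + 1·1 + 1·2 + 1·-3 = 0
  col T3: 1·4 + 2·0 + 2·-2 + 1·0 + 1·0 + 1·0 = 0
  col T4: 1·0 + 2·0 + 2·-2 + 1·0 + 1·4 + 1·0 = 0
  col T5: 1·-2 + 2·0 + 2·0 + 1·0 + 1·0 + 1·2 = 0

y = (p0:1, p1:2, p2:2, p3:1, p4:1, p5:1)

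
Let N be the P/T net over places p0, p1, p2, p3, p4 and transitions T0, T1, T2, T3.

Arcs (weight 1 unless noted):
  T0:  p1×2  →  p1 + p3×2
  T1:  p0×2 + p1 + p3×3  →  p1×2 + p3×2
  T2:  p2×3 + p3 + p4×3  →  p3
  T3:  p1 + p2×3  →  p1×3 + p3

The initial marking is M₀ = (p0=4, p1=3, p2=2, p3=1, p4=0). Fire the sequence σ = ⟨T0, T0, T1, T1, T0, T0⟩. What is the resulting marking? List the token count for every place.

(p0=0, p1=1, p2=2, p3=7, p4=0)

step 1: fire T0:  (p0=4, p1=3, p2=2, p3=1, p4=0) → (p0=4, p1=2, p2=2, p3=3, p4=0)
step 2: fire T0:  (p0=4, p1=2, p2=2, p3=3, p4=0) → (p0=4, p1=1, p2=2, p3=5, p4=0)
step 3: fire T1:  (p0=4, p1=1, p2=2, p3=5, p4=0) → (p0=2, p1=2, p2=2, p3=4, p4=0)
step 4: fire T1:  (p0=2, p1=2, p2=2, p3=4, p4=0) → (p0=0, p1=3, p2=2, p3=3, p4=0)
step 5: fire T0:  (p0=0, p1=3, p2=2, p3=3, p4=0) → (p0=0, p1=2, p2=2, p3=5, p4=0)
step 6: fire T0:  (p0=0, p1=2, p2=2, p3=5, p4=0) → (p0=0, p1=1, p2=2, p3=7, p4=0)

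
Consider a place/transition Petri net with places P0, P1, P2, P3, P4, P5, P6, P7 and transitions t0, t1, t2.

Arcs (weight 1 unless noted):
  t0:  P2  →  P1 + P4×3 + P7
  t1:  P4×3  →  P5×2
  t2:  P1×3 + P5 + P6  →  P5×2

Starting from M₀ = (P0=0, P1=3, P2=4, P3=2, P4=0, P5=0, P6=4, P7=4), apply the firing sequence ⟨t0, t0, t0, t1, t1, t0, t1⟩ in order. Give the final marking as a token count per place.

step 1: fire t0:  (P0=0, P1=3, P2=4, P3=2, P4=0, P5=0, P6=4, P7=4) → (P0=0, P1=4, P2=3, P3=2, P4=3, P5=0, P6=4, P7=5)
step 2: fire t0:  (P0=0, P1=4, P2=3, P3=2, P4=3, P5=0, P6=4, P7=5) → (P0=0, P1=5, P2=2, P3=2, P4=6, P5=0, P6=4, P7=6)
step 3: fire t0:  (P0=0, P1=5, P2=2, P3=2, P4=6, P5=0, P6=4, P7=6) → (P0=0, P1=6, P2=1, P3=2, P4=9, P5=0, P6=4, P7=7)
step 4: fire t1:  (P0=0, P1=6, P2=1, P3=2, P4=9, P5=0, P6=4, P7=7) → (P0=0, P1=6, P2=1, P3=2, P4=6, P5=2, P6=4, P7=7)
step 5: fire t1:  (P0=0, P1=6, P2=1, P3=2, P4=6, P5=2, P6=4, P7=7) → (P0=0, P1=6, P2=1, P3=2, P4=3, P5=4, P6=4, P7=7)
step 6: fire t0:  (P0=0, P1=6, P2=1, P3=2, P4=3, P5=4, P6=4, P7=7) → (P0=0, P1=7, P2=0, P3=2, P4=6, P5=4, P6=4, P7=8)
step 7: fire t1:  (P0=0, P1=7, P2=0, P3=2, P4=6, P5=4, P6=4, P7=8) → (P0=0, P1=7, P2=0, P3=2, P4=3, P5=6, P6=4, P7=8)

(P0=0, P1=7, P2=0, P3=2, P4=3, P5=6, P6=4, P7=8)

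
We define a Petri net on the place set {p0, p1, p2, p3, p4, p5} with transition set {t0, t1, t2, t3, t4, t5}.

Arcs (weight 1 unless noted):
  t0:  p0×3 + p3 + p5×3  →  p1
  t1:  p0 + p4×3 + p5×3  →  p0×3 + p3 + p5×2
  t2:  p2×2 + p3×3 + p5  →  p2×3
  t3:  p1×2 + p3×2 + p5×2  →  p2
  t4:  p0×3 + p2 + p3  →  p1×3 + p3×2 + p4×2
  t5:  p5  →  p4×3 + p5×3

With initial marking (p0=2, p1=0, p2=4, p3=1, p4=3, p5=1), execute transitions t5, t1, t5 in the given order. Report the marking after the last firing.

(p0=4, p1=0, p2=4, p3=2, p4=6, p5=4)

step 1: fire t5:  (p0=2, p1=0, p2=4, p3=1, p4=3, p5=1) → (p0=2, p1=0, p2=4, p3=1, p4=6, p5=3)
step 2: fire t1:  (p0=2, p1=0, p2=4, p3=1, p4=6, p5=3) → (p0=4, p1=0, p2=4, p3=2, p4=3, p5=2)
step 3: fire t5:  (p0=4, p1=0, p2=4, p3=2, p4=3, p5=2) → (p0=4, p1=0, p2=4, p3=2, p4=6, p5=4)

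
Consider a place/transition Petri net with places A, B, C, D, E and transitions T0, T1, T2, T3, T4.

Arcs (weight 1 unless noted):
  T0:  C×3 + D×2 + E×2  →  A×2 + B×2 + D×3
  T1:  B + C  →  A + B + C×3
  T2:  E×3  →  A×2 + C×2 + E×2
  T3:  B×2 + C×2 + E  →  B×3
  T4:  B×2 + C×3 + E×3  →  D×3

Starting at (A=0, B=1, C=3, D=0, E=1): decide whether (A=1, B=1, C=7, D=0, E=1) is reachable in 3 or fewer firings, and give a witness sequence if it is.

depth 0: 1 marking
depth 1: 2 markings reached so far
depth 2: 3 markings reached so far
depth 3: 4 markings reached so far
target is not among the 4 markings reachable within 3 steps

NO — not reachable within 3 firings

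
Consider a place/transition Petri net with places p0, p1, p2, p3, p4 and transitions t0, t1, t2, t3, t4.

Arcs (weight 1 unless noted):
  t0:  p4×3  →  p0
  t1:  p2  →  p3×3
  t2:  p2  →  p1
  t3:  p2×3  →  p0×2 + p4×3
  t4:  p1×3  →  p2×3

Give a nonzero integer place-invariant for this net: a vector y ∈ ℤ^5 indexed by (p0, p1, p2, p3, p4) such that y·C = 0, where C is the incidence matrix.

y = (p0:3, p1:3, p2:3, p3:1, p4:1)

Incidence matrix C (rows=places, cols=transitions):
       t0   t1   t2   t3   t4
   p0   1    0    0    2    0
   p1   0    0    1    0   -3
   p2   0   -1   -1   -3    3
   p3   0    3    0    0    0
   p4  -3    0    0    3    0

Candidate y = [3, 3, 3, 1, 1]; check y·C column-wise:
  col t0: 3·1 + 3·0 + 3·0 + 1·0 + 1·-3 = 0
  col t1: 3·0 + 3·0 + 3·-1 + 1·3 + 1·0 = 0
  col t2: 3·0 + 3·1 + 3·-1 + 1·0 + 1·0 = 0
  col t3: 3·2 + 3·0 + 3·-3 + 1·0 + 1·3 = 0
  col t4: 3·0 + 3·-3 + 3·3 + 1·0 + 1·0 = 0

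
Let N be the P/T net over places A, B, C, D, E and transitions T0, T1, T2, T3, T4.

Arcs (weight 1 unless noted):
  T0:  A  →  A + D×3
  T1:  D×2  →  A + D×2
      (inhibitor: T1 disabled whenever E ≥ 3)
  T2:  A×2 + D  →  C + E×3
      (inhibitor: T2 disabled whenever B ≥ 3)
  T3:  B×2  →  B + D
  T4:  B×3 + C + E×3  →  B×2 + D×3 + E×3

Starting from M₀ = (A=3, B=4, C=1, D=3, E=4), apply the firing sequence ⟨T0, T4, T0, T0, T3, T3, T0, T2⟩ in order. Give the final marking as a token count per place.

(A=1, B=1, C=1, D=19, E=7)

step 1: fire T0:  (A=3, B=4, C=1, D=3, E=4) → (A=3, B=4, C=1, D=6, E=4)
step 2: fire T4:  (A=3, B=4, C=1, D=6, E=4) → (A=3, B=3, C=0, D=9, E=4)
step 3: fire T0:  (A=3, B=3, C=0, D=9, E=4) → (A=3, B=3, C=0, D=12, E=4)
step 4: fire T0:  (A=3, B=3, C=0, D=12, E=4) → (A=3, B=3, C=0, D=15, E=4)
step 5: fire T3:  (A=3, B=3, C=0, D=15, E=4) → (A=3, B=2, C=0, D=16, E=4)
step 6: fire T3:  (A=3, B=2, C=0, D=16, E=4) → (A=3, B=1, C=0, D=17, E=4)
step 7: fire T0:  (A=3, B=1, C=0, D=17, E=4) → (A=3, B=1, C=0, D=20, E=4)
step 8: fire T2:  (A=3, B=1, C=0, D=20, E=4) → (A=1, B=1, C=1, D=19, E=7)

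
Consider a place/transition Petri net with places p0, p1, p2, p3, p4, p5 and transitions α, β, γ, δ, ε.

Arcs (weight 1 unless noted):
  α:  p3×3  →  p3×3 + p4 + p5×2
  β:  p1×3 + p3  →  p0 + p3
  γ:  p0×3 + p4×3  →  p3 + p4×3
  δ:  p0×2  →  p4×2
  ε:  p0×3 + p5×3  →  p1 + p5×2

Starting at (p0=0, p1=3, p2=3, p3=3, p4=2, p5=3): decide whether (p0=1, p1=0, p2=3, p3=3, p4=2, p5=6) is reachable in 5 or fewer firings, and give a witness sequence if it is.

NO — not reachable within 5 firings

depth 0: 1 marking
depth 1: 3 markings reached so far
depth 2: 5 markings reached so far
depth 3: 7 markings reached so far
depth 4: 9 markings reached so far
depth 5: 11 markings reached so far
target is not among the 11 markings reachable within 5 steps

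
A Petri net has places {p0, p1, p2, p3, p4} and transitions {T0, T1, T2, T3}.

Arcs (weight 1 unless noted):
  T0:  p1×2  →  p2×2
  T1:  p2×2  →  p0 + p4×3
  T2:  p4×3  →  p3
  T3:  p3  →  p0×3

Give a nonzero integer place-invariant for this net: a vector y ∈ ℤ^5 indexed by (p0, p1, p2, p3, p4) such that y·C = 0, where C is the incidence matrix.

Incidence matrix C (rows=places, cols=transitions):
       T0   T1   T2   T3
   p0   0    1    0    3
   p1  -2    0    0    0
   p2   2   -2    0    0
   p3   0    0    1   -1
   p4   0    3   -3    0

Candidate y = [1, 2, 2, 3, 1]; check y·C column-wise:
  col T0: 1·0 + 2·-2 + 2·2 + 3·0 + 1·0 = 0
  col T1: 1·1 + 2·0 + 2·-2 + 3·0 + 1·3 = 0
  col T2: 1·0 + 2·0 + 2·0 + 3·1 + 1·-3 = 0
  col T3: 1·3 + 2·0 + 2·0 + 3·-1 + 1·0 = 0

y = (p0:1, p1:2, p2:2, p3:3, p4:1)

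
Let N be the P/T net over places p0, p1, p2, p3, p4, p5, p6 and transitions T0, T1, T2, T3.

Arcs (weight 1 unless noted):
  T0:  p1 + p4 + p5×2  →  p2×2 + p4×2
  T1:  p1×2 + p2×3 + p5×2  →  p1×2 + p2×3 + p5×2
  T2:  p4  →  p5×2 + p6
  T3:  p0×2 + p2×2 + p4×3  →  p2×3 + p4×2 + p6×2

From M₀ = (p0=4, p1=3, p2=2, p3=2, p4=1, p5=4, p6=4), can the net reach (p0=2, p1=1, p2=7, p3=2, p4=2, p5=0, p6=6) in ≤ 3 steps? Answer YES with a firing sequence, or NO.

step 1: fire T0:  (p0=4, p1=3, p2=2, p3=2, p4=1, p5=4, p6=4) → (p0=4, p1=2, p2=4, p3=2, p4=2, p5=2, p6=4)
step 2: fire T0:  (p0=4, p1=2, p2=4, p3=2, p4=2, p5=2, p6=4) → (p0=4, p1=1, p2=6, p3=2, p4=3, p5=0, p6=4)
step 3: fire T3:  (p0=4, p1=1, p2=6, p3=2, p4=3, p5=0, p6=4) → (p0=2, p1=1, p2=7, p3=2, p4=2, p5=0, p6=6)

YES — reachable via ⟨T0, T0, T3⟩ (3 firings)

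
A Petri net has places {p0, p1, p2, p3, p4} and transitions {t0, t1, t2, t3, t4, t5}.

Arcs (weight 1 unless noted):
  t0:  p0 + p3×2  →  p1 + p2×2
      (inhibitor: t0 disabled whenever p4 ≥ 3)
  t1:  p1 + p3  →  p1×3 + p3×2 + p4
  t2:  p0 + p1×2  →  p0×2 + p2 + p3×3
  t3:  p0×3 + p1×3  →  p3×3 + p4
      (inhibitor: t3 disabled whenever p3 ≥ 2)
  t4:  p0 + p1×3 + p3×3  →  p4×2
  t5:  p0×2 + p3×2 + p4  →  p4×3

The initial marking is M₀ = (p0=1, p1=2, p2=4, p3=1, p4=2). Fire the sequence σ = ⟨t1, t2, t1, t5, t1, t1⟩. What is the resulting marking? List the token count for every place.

step 1: fire t1:  (p0=1, p1=2, p2=4, p3=1, p4=2) → (p0=1, p1=4, p2=4, p3=2, p4=3)
step 2: fire t2:  (p0=1, p1=4, p2=4, p3=2, p4=3) → (p0=2, p1=2, p2=5, p3=5, p4=3)
step 3: fire t1:  (p0=2, p1=2, p2=5, p3=5, p4=3) → (p0=2, p1=4, p2=5, p3=6, p4=4)
step 4: fire t5:  (p0=2, p1=4, p2=5, p3=6, p4=4) → (p0=0, p1=4, p2=5, p3=4, p4=6)
step 5: fire t1:  (p0=0, p1=4, p2=5, p3=4, p4=6) → (p0=0, p1=6, p2=5, p3=5, p4=7)
step 6: fire t1:  (p0=0, p1=6, p2=5, p3=5, p4=7) → (p0=0, p1=8, p2=5, p3=6, p4=8)

(p0=0, p1=8, p2=5, p3=6, p4=8)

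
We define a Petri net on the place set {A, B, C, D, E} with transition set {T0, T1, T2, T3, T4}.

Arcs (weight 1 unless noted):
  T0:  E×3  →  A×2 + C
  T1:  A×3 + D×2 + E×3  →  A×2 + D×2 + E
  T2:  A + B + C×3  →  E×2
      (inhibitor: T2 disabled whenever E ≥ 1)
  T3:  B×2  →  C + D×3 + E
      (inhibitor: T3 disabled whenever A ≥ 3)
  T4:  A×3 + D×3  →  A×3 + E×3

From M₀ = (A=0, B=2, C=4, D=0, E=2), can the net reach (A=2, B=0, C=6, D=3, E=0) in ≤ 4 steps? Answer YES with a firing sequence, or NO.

YES — reachable via ⟨T3, T0⟩ (2 firings)

step 1: fire T3:  (A=0, B=2, C=4, D=0, E=2) → (A=0, B=0, C=5, D=3, E=3)
step 2: fire T0:  (A=0, B=0, C=5, D=3, E=3) → (A=2, B=0, C=6, D=3, E=0)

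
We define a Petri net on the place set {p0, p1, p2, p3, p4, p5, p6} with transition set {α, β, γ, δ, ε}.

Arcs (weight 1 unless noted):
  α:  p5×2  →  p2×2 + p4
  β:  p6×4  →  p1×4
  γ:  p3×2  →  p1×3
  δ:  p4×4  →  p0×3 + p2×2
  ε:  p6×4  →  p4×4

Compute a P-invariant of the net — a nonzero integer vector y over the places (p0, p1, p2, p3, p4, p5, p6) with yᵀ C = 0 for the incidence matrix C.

Incidence matrix C (rows=places, cols=transitions):
        α    β    γ    δ    ε
   p0   0    0    0    3    0
   p1   0    4    3    0    0
   p2   2    0    0    2    0
   p3   0    0   -2    0    0
   p4   1    0    0   -4    4
   p5  -2    0    0    0    0
   p6   0   -4    0    0   -4

Candidate y = [2, 0, -3, 0, 0, -3, 0]; check y·C column-wise:
  col α: 2·0 + -3·2 + 0·1 + -3·-2 = 0
  col β: 2·0 + 0·4 + -3·0 + -3·0 + 0·-4 = 0
  col γ: 2·0 + 0·3 + -3·0 + 0·-2 + -3·0 = 0
  col δ: 2·3 + -3·2 + 0·-4 + -3·0 = 0
  col ε: 2·0 + -3·0 + 0·4 + -3·0 + 0·-4 = 0

y = (p0:2, p1:0, p2:-3, p3:0, p4:0, p5:-3, p6:0)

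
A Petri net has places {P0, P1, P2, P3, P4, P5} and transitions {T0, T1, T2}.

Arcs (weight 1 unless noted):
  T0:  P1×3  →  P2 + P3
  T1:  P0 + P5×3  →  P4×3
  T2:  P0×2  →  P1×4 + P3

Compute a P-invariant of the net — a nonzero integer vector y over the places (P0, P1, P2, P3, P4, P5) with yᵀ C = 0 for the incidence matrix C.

Incidence matrix C (rows=places, cols=transitions):
       T0   T1   T2
   P0   0   -1   -2
   P1  -3    0    4
   P2   1    0    0
   P3   1    0    1
   P4   0    3    0
   P5   0   -3    0

Candidate y = [0, 1, 7, -4, 0, 0]; check y·C column-wise:
  col T0: 1·-3 + 7·1 + -4·1 = 0
  col T1: 0·-1 + 1·0 + 7·0 + -4·0 + 0·3 + 0·-3 = 0
  col T2: 0·-2 + 1·4 + 7·0 + -4·1 = 0

y = (P0:0, P1:1, P2:7, P3:-4, P4:0, P5:0)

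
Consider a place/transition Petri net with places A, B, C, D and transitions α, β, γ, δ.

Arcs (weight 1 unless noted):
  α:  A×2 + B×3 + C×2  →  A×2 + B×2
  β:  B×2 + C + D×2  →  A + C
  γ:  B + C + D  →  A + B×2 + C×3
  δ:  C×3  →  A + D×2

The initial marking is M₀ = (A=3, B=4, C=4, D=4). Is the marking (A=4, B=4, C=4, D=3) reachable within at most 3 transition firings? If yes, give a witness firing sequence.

YES — reachable via ⟨α, γ⟩ (2 firings)

step 1: fire α:  (A=3, B=4, C=4, D=4) → (A=3, B=3, C=2, D=4)
step 2: fire γ:  (A=3, B=3, C=2, D=4) → (A=4, B=4, C=4, D=3)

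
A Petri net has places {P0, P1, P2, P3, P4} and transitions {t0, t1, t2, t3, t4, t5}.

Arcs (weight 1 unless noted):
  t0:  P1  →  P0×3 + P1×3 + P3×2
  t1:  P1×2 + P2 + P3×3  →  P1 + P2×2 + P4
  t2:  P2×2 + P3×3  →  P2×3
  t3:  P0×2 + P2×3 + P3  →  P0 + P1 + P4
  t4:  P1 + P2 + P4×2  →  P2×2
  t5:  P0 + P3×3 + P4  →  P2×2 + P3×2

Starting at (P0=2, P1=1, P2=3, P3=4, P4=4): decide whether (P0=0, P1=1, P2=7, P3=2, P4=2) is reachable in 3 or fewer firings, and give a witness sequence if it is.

step 1: fire t5:  (P0=2, P1=1, P2=3, P3=4, P4=4) → (P0=1, P1=1, P2=5, P3=3, P4=3)
step 2: fire t5:  (P0=1, P1=1, P2=5, P3=3, P4=3) → (P0=0, P1=1, P2=7, P3=2, P4=2)

YES — reachable via ⟨t5, t5⟩ (2 firings)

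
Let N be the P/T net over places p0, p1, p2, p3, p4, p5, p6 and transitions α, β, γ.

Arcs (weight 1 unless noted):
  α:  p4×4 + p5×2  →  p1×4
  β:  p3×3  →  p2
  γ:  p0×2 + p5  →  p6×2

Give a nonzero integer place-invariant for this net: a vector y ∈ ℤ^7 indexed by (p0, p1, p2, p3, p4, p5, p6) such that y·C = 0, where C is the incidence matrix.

y = (p0:0, p1:0, p2:3, p3:1, p4:0, p5:0, p6:0)

Incidence matrix C (rows=places, cols=transitions):
        α    β    γ
   p0   0    0   -2
   p1   4    0    0
   p2   0    1    0
   p3   0   -3    0
   p4  -4    0    0
   p5  -2    0   -1
   p6   0    0    2

Candidate y = [0, 0, 3, 1, 0, 0, 0]; check y·C column-wise:
  col α: 0·4 + 3·0 + 1·0 + 0·-4 + 0·-2 = 0
  col β: 3·1 + 1·-3 = 0
  col γ: 0·-2 + 3·0 + 1·0 + 0·-1 + 0·2 = 0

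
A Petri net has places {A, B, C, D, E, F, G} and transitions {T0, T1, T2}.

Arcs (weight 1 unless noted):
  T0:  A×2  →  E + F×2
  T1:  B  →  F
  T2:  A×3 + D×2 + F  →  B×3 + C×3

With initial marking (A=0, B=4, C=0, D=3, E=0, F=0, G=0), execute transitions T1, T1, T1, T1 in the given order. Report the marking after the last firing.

(A=0, B=0, C=0, D=3, E=0, F=4, G=0)

step 1: fire T1:  (A=0, B=4, C=0, D=3, E=0, F=0, G=0) → (A=0, B=3, C=0, D=3, E=0, F=1, G=0)
step 2: fire T1:  (A=0, B=3, C=0, D=3, E=0, F=1, G=0) → (A=0, B=2, C=0, D=3, E=0, F=2, G=0)
step 3: fire T1:  (A=0, B=2, C=0, D=3, E=0, F=2, G=0) → (A=0, B=1, C=0, D=3, E=0, F=3, G=0)
step 4: fire T1:  (A=0, B=1, C=0, D=3, E=0, F=3, G=0) → (A=0, B=0, C=0, D=3, E=0, F=4, G=0)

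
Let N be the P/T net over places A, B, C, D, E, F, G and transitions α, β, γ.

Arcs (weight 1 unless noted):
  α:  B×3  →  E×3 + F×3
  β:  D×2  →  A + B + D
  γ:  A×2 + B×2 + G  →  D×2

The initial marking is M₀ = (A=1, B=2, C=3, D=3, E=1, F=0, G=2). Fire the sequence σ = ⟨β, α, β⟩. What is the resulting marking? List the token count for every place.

(A=3, B=1, C=3, D=1, E=4, F=3, G=2)

step 1: fire β:  (A=1, B=2, C=3, D=3, E=1, F=0, G=2) → (A=2, B=3, C=3, D=2, E=1, F=0, G=2)
step 2: fire α:  (A=2, B=3, C=3, D=2, E=1, F=0, G=2) → (A=2, B=0, C=3, D=2, E=4, F=3, G=2)
step 3: fire β:  (A=2, B=0, C=3, D=2, E=4, F=3, G=2) → (A=3, B=1, C=3, D=1, E=4, F=3, G=2)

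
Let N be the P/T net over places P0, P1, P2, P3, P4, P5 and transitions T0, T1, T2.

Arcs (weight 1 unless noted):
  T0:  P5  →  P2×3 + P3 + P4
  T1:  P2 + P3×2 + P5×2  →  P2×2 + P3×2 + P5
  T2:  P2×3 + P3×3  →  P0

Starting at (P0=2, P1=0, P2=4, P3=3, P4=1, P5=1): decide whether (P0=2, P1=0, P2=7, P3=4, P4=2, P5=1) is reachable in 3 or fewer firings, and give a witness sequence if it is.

NO — not reachable within 3 firings

depth 0: 1 marking
depth 1: 3 markings reached so far
depth 2: 4 markings reached so far
depth 3: 4 markings reached so far
(frontier empty at depth 3; search complete)
target is not among the 4 markings reachable within 3 steps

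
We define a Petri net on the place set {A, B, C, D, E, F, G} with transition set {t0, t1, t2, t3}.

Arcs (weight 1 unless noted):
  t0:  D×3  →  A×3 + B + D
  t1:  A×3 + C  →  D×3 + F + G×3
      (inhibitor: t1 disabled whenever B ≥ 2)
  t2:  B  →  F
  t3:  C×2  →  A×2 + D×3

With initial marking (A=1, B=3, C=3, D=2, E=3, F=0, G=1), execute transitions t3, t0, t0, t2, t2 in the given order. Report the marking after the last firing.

(A=9, B=3, C=1, D=1, E=3, F=2, G=1)

step 1: fire t3:  (A=1, B=3, C=3, D=2, E=3, F=0, G=1) → (A=3, B=3, C=1, D=5, E=3, F=0, G=1)
step 2: fire t0:  (A=3, B=3, C=1, D=5, E=3, F=0, G=1) → (A=6, B=4, C=1, D=3, E=3, F=0, G=1)
step 3: fire t0:  (A=6, B=4, C=1, D=3, E=3, F=0, G=1) → (A=9, B=5, C=1, D=1, E=3, F=0, G=1)
step 4: fire t2:  (A=9, B=5, C=1, D=1, E=3, F=0, G=1) → (A=9, B=4, C=1, D=1, E=3, F=1, G=1)
step 5: fire t2:  (A=9, B=4, C=1, D=1, E=3, F=1, G=1) → (A=9, B=3, C=1, D=1, E=3, F=2, G=1)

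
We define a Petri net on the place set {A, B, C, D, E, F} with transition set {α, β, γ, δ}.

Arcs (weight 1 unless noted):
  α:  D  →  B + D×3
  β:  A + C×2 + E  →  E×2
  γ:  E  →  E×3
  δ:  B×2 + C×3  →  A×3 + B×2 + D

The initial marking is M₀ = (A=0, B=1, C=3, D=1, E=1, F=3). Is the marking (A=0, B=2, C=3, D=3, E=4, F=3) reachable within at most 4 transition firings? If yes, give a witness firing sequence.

NO — not reachable within 4 firings

depth 0: 1 marking
depth 1: 3 markings reached so far
depth 2: 7 markings reached so far
depth 3: 13 markings reached so far
depth 4: 21 markings reached so far
target is not among the 21 markings reachable within 4 steps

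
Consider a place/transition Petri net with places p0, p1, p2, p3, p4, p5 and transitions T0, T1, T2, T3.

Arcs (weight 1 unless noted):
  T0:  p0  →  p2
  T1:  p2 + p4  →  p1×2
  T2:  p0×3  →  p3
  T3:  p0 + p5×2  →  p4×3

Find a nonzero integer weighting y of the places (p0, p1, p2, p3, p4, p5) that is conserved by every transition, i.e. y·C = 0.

Incidence matrix C (rows=places, cols=transitions):
       T0   T1   T2   T3
   p0  -1    0   -3   -1
   p1   0    2    0    0
   p2   1   -1    0    0
   p3   0    0    1    0
   p4   0   -1    0    3
   p5   0    0    0   -2

Candidate y = [3, 2, 3, 9, 1, 0]; check y·C column-wise:
  col T0: 3·-1 + 2·0 + 3·1 + 9·0 + 1·0 = 0
  col T1: 3·0 + 2·2 + 3·-1 + 9·0 + 1·-1 = 0
  col T2: 3·-3 + 2·0 + 3·0 + 9·1 + 1·0 = 0
  col T3: 3·-1 + 2·0 + 3·0 + 9·0 + 1·3 + 0·-2 = 0

y = (p0:3, p1:2, p2:3, p3:9, p4:1, p5:0)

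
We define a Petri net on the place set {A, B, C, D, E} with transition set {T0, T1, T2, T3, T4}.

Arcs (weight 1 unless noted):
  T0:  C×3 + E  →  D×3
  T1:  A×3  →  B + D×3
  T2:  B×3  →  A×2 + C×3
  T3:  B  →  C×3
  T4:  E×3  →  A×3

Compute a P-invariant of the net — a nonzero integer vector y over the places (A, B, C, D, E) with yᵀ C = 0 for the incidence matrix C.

y = (A:3, B:3, C:1, D:2, E:3)

Incidence matrix C (rows=places, cols=transitions):
       T0   T1   T2   T3   T4
    A   0   -3    2    0    3
    B   0    1   -3   -1    0
    C  -3    0    3    3    0
    D   3    3    0    0    0
    E  -1    0    0    0   -3

Candidate y = [3, 3, 1, 2, 3]; check y·C column-wise:
  col T0: 3·0 + 3·0 + 1·-3 + 2·3 + 3·-1 = 0
  col T1: 3·-3 + 3·1 + 1·0 + 2·3 + 3·0 = 0
  col T2: 3·2 + 3·-3 + 1·3 + 2·0 + 3·0 = 0
  col T3: 3·0 + 3·-1 + 1·3 + 2·0 + 3·0 = 0
  col T4: 3·3 + 3·0 + 1·0 + 2·0 + 3·-3 = 0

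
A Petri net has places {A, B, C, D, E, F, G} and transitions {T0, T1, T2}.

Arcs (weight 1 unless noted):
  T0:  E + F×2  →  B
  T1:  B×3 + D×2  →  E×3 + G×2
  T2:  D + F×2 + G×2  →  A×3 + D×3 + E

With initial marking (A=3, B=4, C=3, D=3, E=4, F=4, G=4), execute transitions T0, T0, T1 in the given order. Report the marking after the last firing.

step 1: fire T0:  (A=3, B=4, C=3, D=3, E=4, F=4, G=4) → (A=3, B=5, C=3, D=3, E=3, F=2, G=4)
step 2: fire T0:  (A=3, B=5, C=3, D=3, E=3, F=2, G=4) → (A=3, B=6, C=3, D=3, E=2, F=0, G=4)
step 3: fire T1:  (A=3, B=6, C=3, D=3, E=2, F=0, G=4) → (A=3, B=3, C=3, D=1, E=5, F=0, G=6)

(A=3, B=3, C=3, D=1, E=5, F=0, G=6)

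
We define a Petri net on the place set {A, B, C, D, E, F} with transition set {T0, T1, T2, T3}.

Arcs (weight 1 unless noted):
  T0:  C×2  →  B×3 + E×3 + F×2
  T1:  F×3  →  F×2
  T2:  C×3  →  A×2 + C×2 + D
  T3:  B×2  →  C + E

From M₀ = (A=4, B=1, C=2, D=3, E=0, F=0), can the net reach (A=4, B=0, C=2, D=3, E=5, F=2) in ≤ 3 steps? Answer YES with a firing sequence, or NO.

YES — reachable via ⟨T0, T3, T3⟩ (3 firings)

step 1: fire T0:  (A=4, B=1, C=2, D=3, E=0, F=0) → (A=4, B=4, C=0, D=3, E=3, F=2)
step 2: fire T3:  (A=4, B=4, C=0, D=3, E=3, F=2) → (A=4, B=2, C=1, D=3, E=4, F=2)
step 3: fire T3:  (A=4, B=2, C=1, D=3, E=4, F=2) → (A=4, B=0, C=2, D=3, E=5, F=2)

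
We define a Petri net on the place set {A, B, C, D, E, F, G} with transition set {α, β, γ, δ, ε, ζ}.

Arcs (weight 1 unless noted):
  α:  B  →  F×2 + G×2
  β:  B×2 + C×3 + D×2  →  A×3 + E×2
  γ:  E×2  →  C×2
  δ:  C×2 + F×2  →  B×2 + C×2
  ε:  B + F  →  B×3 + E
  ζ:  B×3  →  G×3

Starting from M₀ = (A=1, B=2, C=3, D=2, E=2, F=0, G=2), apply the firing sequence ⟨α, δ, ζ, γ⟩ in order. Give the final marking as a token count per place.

(A=1, B=0, C=5, D=2, E=0, F=0, G=7)

step 1: fire α:  (A=1, B=2, C=3, D=2, E=2, F=0, G=2) → (A=1, B=1, C=3, D=2, E=2, F=2, G=4)
step 2: fire δ:  (A=1, B=1, C=3, D=2, E=2, F=2, G=4) → (A=1, B=3, C=3, D=2, E=2, F=0, G=4)
step 3: fire ζ:  (A=1, B=3, C=3, D=2, E=2, F=0, G=4) → (A=1, B=0, C=3, D=2, E=2, F=0, G=7)
step 4: fire γ:  (A=1, B=0, C=3, D=2, E=2, F=0, G=7) → (A=1, B=0, C=5, D=2, E=0, F=0, G=7)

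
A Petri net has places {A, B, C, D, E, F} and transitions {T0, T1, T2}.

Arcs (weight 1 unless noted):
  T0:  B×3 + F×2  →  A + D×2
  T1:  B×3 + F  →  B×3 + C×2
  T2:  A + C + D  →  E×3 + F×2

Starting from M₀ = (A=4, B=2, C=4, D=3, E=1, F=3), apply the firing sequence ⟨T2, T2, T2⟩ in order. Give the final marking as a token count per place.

step 1: fire T2:  (A=4, B=2, C=4, D=3, E=1, F=3) → (A=3, B=2, C=3, D=2, E=4, F=5)
step 2: fire T2:  (A=3, B=2, C=3, D=2, E=4, F=5) → (A=2, B=2, C=2, D=1, E=7, F=7)
step 3: fire T2:  (A=2, B=2, C=2, D=1, E=7, F=7) → (A=1, B=2, C=1, D=0, E=10, F=9)

(A=1, B=2, C=1, D=0, E=10, F=9)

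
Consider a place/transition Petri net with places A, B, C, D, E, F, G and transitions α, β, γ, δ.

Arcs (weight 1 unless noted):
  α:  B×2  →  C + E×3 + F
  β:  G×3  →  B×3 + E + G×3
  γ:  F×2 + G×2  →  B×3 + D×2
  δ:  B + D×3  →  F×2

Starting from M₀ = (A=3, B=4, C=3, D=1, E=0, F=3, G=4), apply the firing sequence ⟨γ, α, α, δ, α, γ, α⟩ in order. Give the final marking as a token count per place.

(A=3, B=1, C=7, D=2, E=12, F=5, G=0)

step 1: fire γ:  (A=3, B=4, C=3, D=1, E=0, F=3, G=4) → (A=3, B=7, C=3, D=3, E=0, F=1, G=2)
step 2: fire α:  (A=3, B=7, C=3, D=3, E=0, F=1, G=2) → (A=3, B=5, C=4, D=3, E=3, F=2, G=2)
step 3: fire α:  (A=3, B=5, C=4, D=3, E=3, F=2, G=2) → (A=3, B=3, C=5, D=3, E=6, F=3, G=2)
step 4: fire δ:  (A=3, B=3, C=5, D=3, E=6, F=3, G=2) → (A=3, B=2, C=5, D=0, E=6, F=5, G=2)
step 5: fire α:  (A=3, B=2, C=5, D=0, E=6, F=5, G=2) → (A=3, B=0, C=6, D=0, E=9, F=6, G=2)
step 6: fire γ:  (A=3, B=0, C=6, D=0, E=9, F=6, G=2) → (A=3, B=3, C=6, D=2, E=9, F=4, G=0)
step 7: fire α:  (A=3, B=3, C=6, D=2, E=9, F=4, G=0) → (A=3, B=1, C=7, D=2, E=12, F=5, G=0)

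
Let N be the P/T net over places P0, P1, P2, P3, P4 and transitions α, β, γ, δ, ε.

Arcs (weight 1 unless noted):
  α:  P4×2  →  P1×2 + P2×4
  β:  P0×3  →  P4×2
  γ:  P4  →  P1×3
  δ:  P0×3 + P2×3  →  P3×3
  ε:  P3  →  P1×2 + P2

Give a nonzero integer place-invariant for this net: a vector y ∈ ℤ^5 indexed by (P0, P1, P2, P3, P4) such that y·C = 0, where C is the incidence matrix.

Incidence matrix C (rows=places, cols=transitions):
        α    β    γ    δ    ε
   P0   0   -3    0   -3    0
   P1   2    0    3    0    2
   P2   4    0    0   -3    1
   P3   0    0    0    3   -1
   P4  -2    2   -1    0    0

Candidate y = [2, 1, 1, 3, 3]; check y·C column-wise:
  col α: 2·0 + 1·2 + 1·4 + 3·0 + 3·-2 = 0
  col β: 2·-3 + 1·0 + 1·0 + 3·0 + 3·2 = 0
  col γ: 2·0 + 1·3 + 1·0 + 3·0 + 3·-1 = 0
  col δ: 2·-3 + 1·0 + 1·-3 + 3·3 + 3·0 = 0
  col ε: 2·0 + 1·2 + 1·1 + 3·-1 + 3·0 = 0

y = (P0:2, P1:1, P2:1, P3:3, P4:3)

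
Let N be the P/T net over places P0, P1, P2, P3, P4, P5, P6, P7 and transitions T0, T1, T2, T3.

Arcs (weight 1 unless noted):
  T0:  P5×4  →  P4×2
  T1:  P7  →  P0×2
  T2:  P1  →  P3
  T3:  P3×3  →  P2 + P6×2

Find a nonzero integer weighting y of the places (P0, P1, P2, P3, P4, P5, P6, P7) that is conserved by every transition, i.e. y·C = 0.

y = (P0:0, P1:1, P2:3, P3:1, P4:0, P5:0, P6:0, P7:0)

Incidence matrix C (rows=places, cols=transitions):
       T0   T1   T2   T3
   P0   0    2    0    0
   P1   0    0   -1    0
   P2   0    0    0    1
   P3   0    0    1   -3
   P4   2    0    0    0
   P5  -4    0    0    0
   P6   0    0    0    2
   P7   0   -1    0    0

Candidate y = [0, 1, 3, 1, 0, 0, 0, 0]; check y·C column-wise:
  col T0: 1·0 + 3·0 + 1·0 + 0·2 + 0·-4 = 0
  col T1: 0·2 + 1·0 + 3·0 + 1·0 + 0·-1 = 0
  col T2: 1·-1 + 3·0 + 1·1 = 0
  col T3: 1·0 + 3·1 + 1·-3 + 0·2 = 0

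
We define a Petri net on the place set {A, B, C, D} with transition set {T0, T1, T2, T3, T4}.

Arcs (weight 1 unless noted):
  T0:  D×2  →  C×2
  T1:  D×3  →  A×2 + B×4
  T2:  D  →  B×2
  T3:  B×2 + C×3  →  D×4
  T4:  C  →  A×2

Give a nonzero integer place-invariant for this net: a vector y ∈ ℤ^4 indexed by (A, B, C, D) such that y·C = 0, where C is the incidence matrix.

Incidence matrix C (rows=places, cols=transitions):
       T0   T1   T2   T3   T4
    A   0    2    0    0    2
    B   0    4    2   -2    0
    C   2    0    0   -3   -1
    D  -2   -3   -1    4    0

Candidate y = [1, 1, 2, 2]; check y·C column-wise:
  col T0: 1·0 + 1·0 + 2·2 + 2·-2 = 0
  col T1: 1·2 + 1·4 + 2·0 + 2·-3 = 0
  col T2: 1·0 + 1·2 + 2·0 + 2·-1 = 0
  col T3: 1·0 + 1·-2 + 2·-3 + 2·4 = 0
  col T4: 1·2 + 1·0 + 2·-1 + 2·0 = 0

y = (A:1, B:1, C:2, D:2)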